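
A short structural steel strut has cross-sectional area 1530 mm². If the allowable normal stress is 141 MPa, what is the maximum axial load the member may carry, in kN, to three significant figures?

216 kN

P_max = σ_allow · A = 141 · 1530 = 215700 N = 215.7 kN.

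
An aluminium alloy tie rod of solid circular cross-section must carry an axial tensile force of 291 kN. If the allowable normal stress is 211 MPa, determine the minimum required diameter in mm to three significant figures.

Required area A ≥ P/σ_allow = 291000/211 = 1379 mm².
For a solid circular section, d ≥ √(4A/π) = 41.9 mm.

41.9 mm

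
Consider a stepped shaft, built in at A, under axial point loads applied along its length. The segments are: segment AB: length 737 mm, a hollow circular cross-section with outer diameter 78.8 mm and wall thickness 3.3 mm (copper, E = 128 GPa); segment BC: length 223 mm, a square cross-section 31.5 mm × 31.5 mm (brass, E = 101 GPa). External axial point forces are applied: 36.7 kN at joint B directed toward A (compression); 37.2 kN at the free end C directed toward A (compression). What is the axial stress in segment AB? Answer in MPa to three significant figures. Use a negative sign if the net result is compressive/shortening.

-94.4 MPa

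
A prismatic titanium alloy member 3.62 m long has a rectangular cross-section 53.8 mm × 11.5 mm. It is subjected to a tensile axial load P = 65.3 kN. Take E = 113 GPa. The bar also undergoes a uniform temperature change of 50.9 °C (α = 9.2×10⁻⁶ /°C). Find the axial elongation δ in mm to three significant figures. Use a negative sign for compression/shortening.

5.08 mm

A = 618.7 mm².
δ_mech = NL/(AE) = 65300·3620/(618.7·113000) = 3.381 mm.
δ_thermal = αLΔT = 9.2e-6·3620·50.9 = 1.695 mm.
δ = δ_mech + δ_thermal = 5.076 mm.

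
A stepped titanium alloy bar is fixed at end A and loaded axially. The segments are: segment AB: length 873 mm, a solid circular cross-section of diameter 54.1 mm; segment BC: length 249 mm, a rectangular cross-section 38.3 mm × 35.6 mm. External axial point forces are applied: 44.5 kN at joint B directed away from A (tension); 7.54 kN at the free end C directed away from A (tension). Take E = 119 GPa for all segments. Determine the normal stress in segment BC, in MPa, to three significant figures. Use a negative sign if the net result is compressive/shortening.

5.53 MPa

Internal axial forces (sectioning from the free end, tension +): N_BC = 7.54 kN, N_AB = 52.04 kN.
A_BC = 1363 mm².
σ_BC = N_BC/A_BC = 7540/1363 = 5.53 MPa.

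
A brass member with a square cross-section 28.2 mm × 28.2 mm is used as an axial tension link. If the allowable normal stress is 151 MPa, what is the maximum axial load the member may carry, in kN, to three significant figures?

120 kN

A = 795.2 mm².
P_max = σ_allow · A = 151 · 795.2 = 120100 N = 120.1 kN.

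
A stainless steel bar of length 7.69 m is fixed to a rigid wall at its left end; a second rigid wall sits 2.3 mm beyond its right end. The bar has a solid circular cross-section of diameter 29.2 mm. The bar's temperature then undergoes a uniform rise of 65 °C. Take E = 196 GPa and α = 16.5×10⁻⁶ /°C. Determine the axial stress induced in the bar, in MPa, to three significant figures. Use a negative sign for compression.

-152 MPa

Free thermal expansion αLΔT = 16.5e-6 · 7690 · 65 = 8.248 mm.
The walls engage after the gap closes; constrained expansion = 8.248 − 2.3 = 5.948 mm.
The walls impose strain ε = −(5.948)/7690 = -7.7341e-04; σ = Eε = 196000 · -7.7341e-04 = -151.6 MPa.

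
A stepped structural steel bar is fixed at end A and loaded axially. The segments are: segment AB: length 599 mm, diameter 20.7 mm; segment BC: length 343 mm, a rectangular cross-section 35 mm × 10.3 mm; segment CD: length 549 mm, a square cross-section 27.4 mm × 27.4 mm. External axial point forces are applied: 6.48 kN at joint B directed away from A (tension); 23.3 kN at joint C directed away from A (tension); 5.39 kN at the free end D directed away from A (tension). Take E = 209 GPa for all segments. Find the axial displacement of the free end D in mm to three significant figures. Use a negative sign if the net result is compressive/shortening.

Internal axial forces (sectioning from the free end, tension +): N_CD = 5.39 kN, N_BC = 28.69 kN, N_AB = 35.17 kN.
A_AB = 336.5 mm².
A_BC = 360.5 mm².
A_CD = 750.8 mm².
δ_AB = 35170·599/(336.5·209000) = 0.2995 mm
δ_BC = 28690·343/(360.5·209000) = 0.1306 mm
δ_CD = 5390·549/(750.8·209000) = 0.01886 mm
δ = Σδ_i = 0.449 mm.

0.449 mm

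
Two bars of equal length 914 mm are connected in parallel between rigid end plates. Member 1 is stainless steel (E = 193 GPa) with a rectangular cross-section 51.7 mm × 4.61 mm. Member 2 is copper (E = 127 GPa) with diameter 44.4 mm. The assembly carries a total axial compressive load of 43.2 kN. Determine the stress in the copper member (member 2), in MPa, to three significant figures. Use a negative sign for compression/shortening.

-22.6 MPa

A_1 = 238.3 mm².
A_2 = 1548 mm².
Equal strain + equilibrium ⇒ each member carries load in proportion to AE: A₁E₁ = 46000000 N, A₂E₂ = 196600000 N, ΣAE = 242600000 N.
σ₂ = P·E₂/ΣAE = -43200·127000/242600000 = -22.61 MPa.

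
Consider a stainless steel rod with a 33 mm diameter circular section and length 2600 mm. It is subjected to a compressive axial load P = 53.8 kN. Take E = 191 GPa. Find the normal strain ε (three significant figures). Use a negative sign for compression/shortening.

A = 855.3 mm².
σ = N/A = -62.9 MPa; ε = σ/E = -62.9/191000 = -3.293e-04.

-3.29e-04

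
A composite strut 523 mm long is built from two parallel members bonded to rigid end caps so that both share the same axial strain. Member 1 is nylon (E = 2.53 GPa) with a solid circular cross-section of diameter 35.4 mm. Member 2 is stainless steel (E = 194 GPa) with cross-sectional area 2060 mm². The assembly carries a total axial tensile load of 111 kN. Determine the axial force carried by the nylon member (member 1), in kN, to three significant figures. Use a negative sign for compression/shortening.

0.687 kN

A_1 = 984.2 mm².
Equal strain + equilibrium ⇒ each member carries load in proportion to AE: A₁E₁ = 2490000 N, A₂E₂ = 399600000 N, ΣAE = 402100000 N.
F₁ = P·A₁E₁/ΣAE = 111000·2490000/402100000 = 687.3 N.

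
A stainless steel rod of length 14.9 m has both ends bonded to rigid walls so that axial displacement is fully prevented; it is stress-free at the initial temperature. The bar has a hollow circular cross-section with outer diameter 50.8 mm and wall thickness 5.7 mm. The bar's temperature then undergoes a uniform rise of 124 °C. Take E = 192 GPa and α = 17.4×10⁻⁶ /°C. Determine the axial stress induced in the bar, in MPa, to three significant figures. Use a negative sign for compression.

Free thermal expansion αLΔT = 17.4e-6 · 14900 · 124 = 32.15 mm.
The walls impose strain ε = −(32.15)/14900 = -2.1576e-03; σ = Eε = 192000 · -2.1576e-03 = -414.3 MPa.

-414 MPa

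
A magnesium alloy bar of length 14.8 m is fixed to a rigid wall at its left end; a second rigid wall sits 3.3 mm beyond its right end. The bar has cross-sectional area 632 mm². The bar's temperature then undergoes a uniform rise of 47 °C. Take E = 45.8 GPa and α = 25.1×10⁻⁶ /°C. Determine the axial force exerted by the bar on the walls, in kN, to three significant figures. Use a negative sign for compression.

Free thermal expansion αLΔT = 25.1e-6 · 14800 · 47 = 17.46 mm.
The walls engage after the gap closes; constrained expansion = 17.46 − 3.3 = 14.16 mm.
The walls impose strain ε = −(14.16)/14800 = -9.5673e-04; σ = Eε = 45800 · -9.5673e-04 = -43.82 MPa.
Wall reaction R = σ·A = -43.82·632 = -27690 N = -27.69 kN.

-27.7 kN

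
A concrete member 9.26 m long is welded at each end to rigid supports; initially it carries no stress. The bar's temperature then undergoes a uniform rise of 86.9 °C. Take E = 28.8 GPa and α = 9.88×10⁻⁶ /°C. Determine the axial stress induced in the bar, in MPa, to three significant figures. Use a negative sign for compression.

-24.7 MPa

Free thermal expansion αLΔT = 9.88e-6 · 9260 · 86.9 = 7.95 mm.
The walls impose strain ε = −(7.95)/9260 = -8.5857e-04; σ = Eε = 28800 · -8.5857e-04 = -24.73 MPa.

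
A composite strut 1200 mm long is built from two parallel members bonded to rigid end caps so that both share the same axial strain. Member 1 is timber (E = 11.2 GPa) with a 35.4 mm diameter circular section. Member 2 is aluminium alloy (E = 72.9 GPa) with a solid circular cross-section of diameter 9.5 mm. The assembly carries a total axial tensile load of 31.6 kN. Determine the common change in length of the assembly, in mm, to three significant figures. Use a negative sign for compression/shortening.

A_1 = 984.2 mm².
A_2 = 70.88 mm².
Equal strain + equilibrium ⇒ each member carries load in proportion to AE: A₁E₁ = 11020000 N, A₂E₂ = 5167000 N, ΣAE = 16190000 N.
δ = PL/ΣAE = 31600·1200/16190000 = 2.342 mm.

2.34 mm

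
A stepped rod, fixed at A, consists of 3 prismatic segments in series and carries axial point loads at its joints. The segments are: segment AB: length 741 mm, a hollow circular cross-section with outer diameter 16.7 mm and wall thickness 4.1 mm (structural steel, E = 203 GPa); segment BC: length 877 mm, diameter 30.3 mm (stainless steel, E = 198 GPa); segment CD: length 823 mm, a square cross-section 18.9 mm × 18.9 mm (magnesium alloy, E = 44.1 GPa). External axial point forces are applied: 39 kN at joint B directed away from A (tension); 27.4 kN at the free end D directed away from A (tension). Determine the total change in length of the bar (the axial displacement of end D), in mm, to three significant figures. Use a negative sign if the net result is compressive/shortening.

Internal axial forces (sectioning from the free end, tension +): N_CD = 27.4 kN, N_BC = 27.4 kN, N_AB = 66.4 kN.
A_AB = 162.3 mm².
A_BC = 721.1 mm².
A_CD = 357.2 mm².
δ_AB = 66400·741/(162.3·203000) = 1.493 mm
δ_BC = 27400·877/(721.1·198000) = 0.1683 mm
δ_CD = 27400·823/(357.2·44100) = 1.431 mm
δ = Σδ_i = 3.093 mm.

3.09 mm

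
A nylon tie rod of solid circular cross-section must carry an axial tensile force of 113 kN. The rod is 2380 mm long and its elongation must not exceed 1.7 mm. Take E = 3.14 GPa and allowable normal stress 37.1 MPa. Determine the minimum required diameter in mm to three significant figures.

Required area A ≥ P/σ_allow = 113000/37.1 = 3046 mm².
For a solid circular section, d ≥ √(4A/π) = 62.27 mm.
Elongation limit: A ≥ PL/(Eδ_allow) = 113000·2380/(3140·1.7) = 50380 mm² ⇒ d ≥ 253.3 mm.
The elongation limit governs.

253 mm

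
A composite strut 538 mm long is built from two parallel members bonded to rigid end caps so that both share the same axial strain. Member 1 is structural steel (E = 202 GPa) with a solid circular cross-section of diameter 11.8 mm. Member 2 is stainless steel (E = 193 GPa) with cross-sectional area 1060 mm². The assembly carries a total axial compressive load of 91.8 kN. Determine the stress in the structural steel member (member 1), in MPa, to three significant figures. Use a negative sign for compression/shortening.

A_1 = 109.4 mm².
Equal strain + equilibrium ⇒ each member carries load in proportion to AE: A₁E₁ = 22090000 N, A₂E₂ = 204600000 N, ΣAE = 226700000 N.
σ₁ = P·E₁/ΣAE = -91800·202000/226700000 = -81.81 MPa.

-81.8 MPa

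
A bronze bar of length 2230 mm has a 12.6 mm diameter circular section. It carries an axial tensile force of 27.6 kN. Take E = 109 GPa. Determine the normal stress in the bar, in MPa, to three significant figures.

A = 124.7 mm².
σ = N/A = 27600/124.7 = 221.3 MPa.

221 MPa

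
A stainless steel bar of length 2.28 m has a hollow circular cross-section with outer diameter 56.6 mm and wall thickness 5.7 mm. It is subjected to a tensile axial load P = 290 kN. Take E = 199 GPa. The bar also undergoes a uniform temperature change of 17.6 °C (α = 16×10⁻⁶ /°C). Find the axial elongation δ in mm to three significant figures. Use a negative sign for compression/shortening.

4.29 mm

A = 911.5 mm².
δ_mech = NL/(AE) = 290000·2280/(911.5·199000) = 3.645 mm.
δ_thermal = αLΔT = 16e-6·2280·17.6 = 0.642 mm.
δ = δ_mech + δ_thermal = 4.287 mm.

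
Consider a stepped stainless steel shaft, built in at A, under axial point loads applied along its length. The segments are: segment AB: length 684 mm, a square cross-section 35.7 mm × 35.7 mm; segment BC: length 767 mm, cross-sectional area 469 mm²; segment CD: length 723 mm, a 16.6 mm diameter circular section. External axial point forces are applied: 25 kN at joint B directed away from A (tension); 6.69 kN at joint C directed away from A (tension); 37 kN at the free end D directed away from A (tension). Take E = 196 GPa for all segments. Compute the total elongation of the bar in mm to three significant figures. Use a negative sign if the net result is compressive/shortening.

Internal axial forces (sectioning from the free end, tension +): N_CD = 37 kN, N_BC = 43.69 kN, N_AB = 68.69 kN.
A_AB = 1274 mm².
A_CD = 216.4 mm².
δ_AB = 68690·684/(1274·196000) = 0.1881 mm
δ_BC = 43690·767/(469·196000) = 0.3645 mm
δ_CD = 37000·723/(216.4·196000) = 0.6306 mm
δ = Σδ_i = 1.183 mm.

1.18 mm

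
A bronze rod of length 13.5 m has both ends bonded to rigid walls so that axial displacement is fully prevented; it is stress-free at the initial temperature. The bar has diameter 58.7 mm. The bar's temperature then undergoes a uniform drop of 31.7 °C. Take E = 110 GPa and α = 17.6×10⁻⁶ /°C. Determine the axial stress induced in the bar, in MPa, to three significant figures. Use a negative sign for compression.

Free thermal expansion αLΔT = 17.6e-6 · 13500 · -31.7 = -7.532 mm.
The walls impose strain ε = −(-7.532)/13500 = 5.5792e-04; σ = Eε = 110000 · 5.5792e-04 = 61.37 MPa.

61.4 MPa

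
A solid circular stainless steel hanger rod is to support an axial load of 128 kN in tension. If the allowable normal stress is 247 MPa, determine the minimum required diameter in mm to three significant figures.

25.7 mm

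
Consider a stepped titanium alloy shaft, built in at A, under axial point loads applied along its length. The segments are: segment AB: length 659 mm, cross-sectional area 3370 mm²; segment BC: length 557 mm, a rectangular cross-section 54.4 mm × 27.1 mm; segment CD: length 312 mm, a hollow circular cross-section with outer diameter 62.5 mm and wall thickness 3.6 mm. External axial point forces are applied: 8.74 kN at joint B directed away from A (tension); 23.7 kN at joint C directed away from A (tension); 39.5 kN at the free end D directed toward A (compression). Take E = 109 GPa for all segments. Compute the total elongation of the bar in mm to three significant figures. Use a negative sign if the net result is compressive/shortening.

Internal axial forces (sectioning from the free end, tension +): N_CD = -39.5 kN, N_BC = -15.8 kN, N_AB = -7.06 kN.
A_BC = 1474 mm².
A_CD = 666.1 mm².
δ_AB = -7060·659/(3370·109000) = -0.01267 mm
δ_BC = -15800·557/(1474·109000) = -0.05477 mm
δ_CD = -39500·312/(666.1·109000) = -0.1697 mm
δ = Σδ_i = -0.2372 mm.

-0.237 mm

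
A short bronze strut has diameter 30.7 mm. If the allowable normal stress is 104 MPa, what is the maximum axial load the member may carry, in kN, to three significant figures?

77.0 kN

A = 740.2 mm².
P_max = σ_allow · A = 104 · 740.2 = 76980 N = 76.98 kN.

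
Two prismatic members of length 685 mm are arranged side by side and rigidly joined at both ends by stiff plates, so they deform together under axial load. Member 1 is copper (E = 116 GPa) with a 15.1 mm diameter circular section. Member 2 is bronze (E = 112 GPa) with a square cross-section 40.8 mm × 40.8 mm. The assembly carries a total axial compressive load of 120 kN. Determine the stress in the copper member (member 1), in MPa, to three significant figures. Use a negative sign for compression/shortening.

A_1 = 179.1 mm².
A_2 = 1665 mm².
Equal strain + equilibrium ⇒ each member carries load in proportion to AE: A₁E₁ = 20770000 N, A₂E₂ = 186400000 N, ΣAE = 207200000 N.
σ₁ = P·E₁/ΣAE = -120000·116000/207200000 = -67.18 MPa.

-67.2 MPa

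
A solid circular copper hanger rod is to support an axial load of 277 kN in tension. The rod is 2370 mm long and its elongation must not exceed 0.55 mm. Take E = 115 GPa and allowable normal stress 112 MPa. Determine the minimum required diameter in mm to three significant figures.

115 mm

Required area A ≥ P/σ_allow = 277000/112 = 2473 mm².
For a solid circular section, d ≥ √(4A/π) = 56.12 mm.
Elongation limit: A ≥ PL/(Eδ_allow) = 277000·2370/(115000·0.55) = 10380 mm² ⇒ d ≥ 115 mm.
The elongation limit governs.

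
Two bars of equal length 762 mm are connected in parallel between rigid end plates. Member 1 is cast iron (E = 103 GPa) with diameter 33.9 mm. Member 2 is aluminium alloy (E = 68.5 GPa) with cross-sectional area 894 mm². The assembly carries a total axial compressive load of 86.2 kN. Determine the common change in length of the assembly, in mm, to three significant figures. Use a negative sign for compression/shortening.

-0.426 mm

A_1 = 902.6 mm².
Equal strain + equilibrium ⇒ each member carries load in proportion to AE: A₁E₁ = 92970000 N, A₂E₂ = 61240000 N, ΣAE = 154200000 N.
δ = PL/ΣAE = -86200·762/154200000 = -0.426 mm.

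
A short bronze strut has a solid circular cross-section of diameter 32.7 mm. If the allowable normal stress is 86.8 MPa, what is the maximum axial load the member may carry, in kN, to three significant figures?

A = 839.8 mm².
P_max = σ_allow · A = 86.8 · 839.8 = 72900 N = 72.9 kN.

72.9 kN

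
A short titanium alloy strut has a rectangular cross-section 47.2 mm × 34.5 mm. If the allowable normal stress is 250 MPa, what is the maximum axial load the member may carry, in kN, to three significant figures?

A = 1628 mm².
P_max = σ_allow · A = 250 · 1628 = 407100 N = 407.1 kN.

407 kN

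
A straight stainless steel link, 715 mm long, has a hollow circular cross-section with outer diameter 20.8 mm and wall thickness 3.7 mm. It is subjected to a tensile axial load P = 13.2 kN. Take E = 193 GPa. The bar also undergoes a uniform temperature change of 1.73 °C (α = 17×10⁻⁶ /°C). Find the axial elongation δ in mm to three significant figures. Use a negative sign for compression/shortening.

A = 198.8 mm².
δ_mech = NL/(AE) = 13200·715/(198.8·193000) = 0.246 mm.
δ_thermal = αLΔT = 17e-6·715·1.73 = 0.02103 mm.
δ = δ_mech + δ_thermal = 0.2671 mm.

0.267 mm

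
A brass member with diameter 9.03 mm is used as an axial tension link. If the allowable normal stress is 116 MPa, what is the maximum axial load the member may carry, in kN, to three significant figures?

A = 64.04 mm².
P_max = σ_allow · A = 116 · 64.04 = 7429 N = 7.429 kN.

7.43 kN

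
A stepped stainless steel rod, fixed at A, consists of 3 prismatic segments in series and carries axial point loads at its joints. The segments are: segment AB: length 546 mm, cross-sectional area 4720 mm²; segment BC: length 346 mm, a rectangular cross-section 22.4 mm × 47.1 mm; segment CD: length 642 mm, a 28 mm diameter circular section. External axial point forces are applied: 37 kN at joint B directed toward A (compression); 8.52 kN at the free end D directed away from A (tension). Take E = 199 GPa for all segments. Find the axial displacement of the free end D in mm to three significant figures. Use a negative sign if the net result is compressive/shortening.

0.0421 mm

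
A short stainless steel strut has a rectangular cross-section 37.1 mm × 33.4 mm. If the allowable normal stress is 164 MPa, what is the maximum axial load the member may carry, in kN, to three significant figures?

A = 1239 mm².
P_max = σ_allow · A = 164 · 1239 = 203200 N = 203.2 kN.

203 kN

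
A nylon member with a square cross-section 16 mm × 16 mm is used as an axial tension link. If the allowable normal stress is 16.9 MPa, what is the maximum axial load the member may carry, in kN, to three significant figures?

A = 256 mm².
P_max = σ_allow · A = 16.9 · 256 = 4326 N = 4.326 kN.

4.33 kN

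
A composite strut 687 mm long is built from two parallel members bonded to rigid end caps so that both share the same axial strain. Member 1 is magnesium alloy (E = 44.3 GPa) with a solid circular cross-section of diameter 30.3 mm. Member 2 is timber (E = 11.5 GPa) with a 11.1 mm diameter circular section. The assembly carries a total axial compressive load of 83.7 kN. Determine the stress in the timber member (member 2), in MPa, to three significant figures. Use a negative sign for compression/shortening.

-29.1 MPa

A_1 = 721.1 mm².
A_2 = 96.77 mm².
Equal strain + equilibrium ⇒ each member carries load in proportion to AE: A₁E₁ = 31940000 N, A₂E₂ = 1113000 N, ΣAE = 33060000 N.
σ₂ = P·E₂/ΣAE = -83700·11500/33060000 = -29.12 MPa.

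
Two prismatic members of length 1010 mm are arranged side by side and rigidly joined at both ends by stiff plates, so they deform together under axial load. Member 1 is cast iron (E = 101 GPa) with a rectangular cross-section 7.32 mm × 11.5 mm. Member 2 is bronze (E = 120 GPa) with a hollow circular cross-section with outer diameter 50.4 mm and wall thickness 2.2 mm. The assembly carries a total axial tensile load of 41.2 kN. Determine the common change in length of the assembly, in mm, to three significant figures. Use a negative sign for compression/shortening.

A_1 = 84.18 mm².
A_2 = 333.1 mm².
Equal strain + equilibrium ⇒ each member carries load in proportion to AE: A₁E₁ = 8502000 N, A₂E₂ = 39980000 N, ΣAE = 48480000 N.
δ = PL/ΣAE = 41200·1010/48480000 = 0.8584 mm.

0.858 mm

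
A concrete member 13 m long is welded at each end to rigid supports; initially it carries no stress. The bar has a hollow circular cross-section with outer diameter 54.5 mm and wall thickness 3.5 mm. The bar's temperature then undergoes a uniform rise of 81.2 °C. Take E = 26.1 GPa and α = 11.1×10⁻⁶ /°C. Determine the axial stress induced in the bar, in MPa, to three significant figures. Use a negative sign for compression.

-23.5 MPa

Free thermal expansion αLΔT = 11.1e-6 · 13000 · 81.2 = 11.72 mm.
The walls impose strain ε = −(11.72)/13000 = -9.0132e-04; σ = Eε = 26100 · -9.0132e-04 = -23.52 MPa.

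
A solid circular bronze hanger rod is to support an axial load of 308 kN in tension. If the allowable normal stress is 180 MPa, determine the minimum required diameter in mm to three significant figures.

46.7 mm

Required area A ≥ P/σ_allow = 308000/180 = 1711 mm².
For a solid circular section, d ≥ √(4A/π) = 46.68 mm.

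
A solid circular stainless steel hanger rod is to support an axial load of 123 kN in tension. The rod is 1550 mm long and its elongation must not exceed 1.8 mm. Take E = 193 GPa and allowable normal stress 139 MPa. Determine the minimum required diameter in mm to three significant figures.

Required area A ≥ P/σ_allow = 123000/139 = 884.9 mm².
For a solid circular section, d ≥ √(4A/π) = 33.57 mm.
Elongation limit: A ≥ PL/(Eδ_allow) = 123000·1550/(193000·1.8) = 548.8 mm² ⇒ d ≥ 26.43 mm.
The stress limit governs.

33.6 mm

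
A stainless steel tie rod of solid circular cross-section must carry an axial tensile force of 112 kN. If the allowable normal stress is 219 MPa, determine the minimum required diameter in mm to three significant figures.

Required area A ≥ P/σ_allow = 112000/219 = 511.4 mm².
For a solid circular section, d ≥ √(4A/π) = 25.52 mm.

25.5 mm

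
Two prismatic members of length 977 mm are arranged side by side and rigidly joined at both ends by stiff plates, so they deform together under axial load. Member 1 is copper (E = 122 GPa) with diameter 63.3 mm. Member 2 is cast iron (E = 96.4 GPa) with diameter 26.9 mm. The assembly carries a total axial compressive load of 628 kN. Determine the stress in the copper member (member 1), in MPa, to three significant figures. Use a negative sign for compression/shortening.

-175 MPa

A_1 = 3147 mm².
A_2 = 568.3 mm².
Equal strain + equilibrium ⇒ each member carries load in proportion to AE: A₁E₁ = 383900000 N, A₂E₂ = 54790000 N, ΣAE = 438700000 N.
σ₁ = P·E₁/ΣAE = -628000·122000/438700000 = -174.6 MPa.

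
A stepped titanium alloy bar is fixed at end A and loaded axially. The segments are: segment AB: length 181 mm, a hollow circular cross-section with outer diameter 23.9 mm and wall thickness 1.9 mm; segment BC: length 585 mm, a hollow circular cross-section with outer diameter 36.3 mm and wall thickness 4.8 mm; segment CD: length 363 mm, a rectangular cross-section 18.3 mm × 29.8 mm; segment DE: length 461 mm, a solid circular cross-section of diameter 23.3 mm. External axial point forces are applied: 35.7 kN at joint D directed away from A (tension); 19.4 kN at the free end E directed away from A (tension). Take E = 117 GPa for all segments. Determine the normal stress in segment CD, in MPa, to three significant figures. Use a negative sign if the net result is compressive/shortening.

101 MPa

Internal axial forces (sectioning from the free end, tension +): N_DE = 19.4 kN, N_CD = 55.1 kN, N_BC = 55.1 kN, N_AB = 55.1 kN.
A_CD = 545.3 mm².
σ_CD = N_CD/A_CD = 55100/545.3 = 101 MPa.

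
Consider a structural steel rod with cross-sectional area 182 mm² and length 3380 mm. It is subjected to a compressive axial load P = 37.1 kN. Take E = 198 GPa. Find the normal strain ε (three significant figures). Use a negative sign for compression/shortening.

-0.00103

σ = N/A = -203.8 MPa; ε = σ/E = -203.8/198000 = -1.030e-03.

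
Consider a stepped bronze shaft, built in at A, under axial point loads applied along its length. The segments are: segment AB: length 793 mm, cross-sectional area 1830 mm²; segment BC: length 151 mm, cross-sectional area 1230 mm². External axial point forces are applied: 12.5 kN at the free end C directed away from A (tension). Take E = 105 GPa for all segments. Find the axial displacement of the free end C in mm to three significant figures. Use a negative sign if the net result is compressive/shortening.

Internal axial forces (sectioning from the free end, tension +): N_BC = 12.5 kN, N_AB = 12.5 kN.
δ_AB = 12500·793/(1830·105000) = 0.05159 mm
δ_BC = 12500·151/(1230·105000) = 0.01461 mm
δ = Σδ_i = 0.0662 mm.

0.0662 mm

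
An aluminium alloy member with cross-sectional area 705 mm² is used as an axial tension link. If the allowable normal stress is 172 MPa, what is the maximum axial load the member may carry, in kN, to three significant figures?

P_max = σ_allow · A = 172 · 705 = 121300 N = 121.3 kN.

121 kN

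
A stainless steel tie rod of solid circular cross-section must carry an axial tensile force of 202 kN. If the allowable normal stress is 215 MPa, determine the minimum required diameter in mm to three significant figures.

Required area A ≥ P/σ_allow = 202000/215 = 939.5 mm².
For a solid circular section, d ≥ √(4A/π) = 34.59 mm.

34.6 mm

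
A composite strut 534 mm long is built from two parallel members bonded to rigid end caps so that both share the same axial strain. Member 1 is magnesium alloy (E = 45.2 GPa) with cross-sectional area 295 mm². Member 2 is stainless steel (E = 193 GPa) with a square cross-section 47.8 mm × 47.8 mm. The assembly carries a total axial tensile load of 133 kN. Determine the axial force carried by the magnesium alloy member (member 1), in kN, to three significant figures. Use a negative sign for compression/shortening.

A_2 = 2285 mm².
Equal strain + equilibrium ⇒ each member carries load in proportion to AE: A₁E₁ = 13330000 N, A₂E₂ = 441000000 N, ΣAE = 454300000 N.
F₁ = P·A₁E₁/ΣAE = 133000·13330000/454300000 = 3904 N.

3.90 kN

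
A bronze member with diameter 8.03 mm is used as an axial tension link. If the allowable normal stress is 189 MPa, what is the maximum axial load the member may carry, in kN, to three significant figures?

9.57 kN

A = 50.64 mm².
P_max = σ_allow · A = 189 · 50.64 = 9572 N = 9.572 kN.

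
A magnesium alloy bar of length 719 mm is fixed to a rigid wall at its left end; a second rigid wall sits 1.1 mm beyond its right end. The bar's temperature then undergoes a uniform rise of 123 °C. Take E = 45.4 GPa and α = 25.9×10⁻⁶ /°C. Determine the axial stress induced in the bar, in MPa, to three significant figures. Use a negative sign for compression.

Free thermal expansion αLΔT = 25.9e-6 · 719 · 123 = 2.291 mm.
The walls engage after the gap closes; constrained expansion = 2.291 − 1.1 = 1.191 mm.
The walls impose strain ε = −(1.191)/719 = -1.6558e-03; σ = Eε = 45400 · -1.6558e-03 = -75.17 MPa.

-75.2 MPa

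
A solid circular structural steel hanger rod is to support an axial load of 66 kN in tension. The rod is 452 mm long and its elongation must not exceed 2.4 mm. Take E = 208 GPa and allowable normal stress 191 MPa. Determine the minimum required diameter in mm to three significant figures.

Required area A ≥ P/σ_allow = 66000/191 = 345.5 mm².
For a solid circular section, d ≥ √(4A/π) = 20.98 mm.
Elongation limit: A ≥ PL/(Eδ_allow) = 66000·452/(208000·2.4) = 59.76 mm² ⇒ d ≥ 8.723 mm.
The stress limit governs.

21.0 mm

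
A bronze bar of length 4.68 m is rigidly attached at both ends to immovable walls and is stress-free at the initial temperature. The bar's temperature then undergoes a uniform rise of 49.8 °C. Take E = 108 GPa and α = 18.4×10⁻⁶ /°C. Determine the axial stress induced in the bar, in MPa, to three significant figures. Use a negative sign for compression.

Free thermal expansion αLΔT = 18.4e-6 · 4680 · 49.8 = 4.288 mm.
The walls impose strain ε = −(4.288)/4680 = -9.1632e-04; σ = Eε = 108000 · -9.1632e-04 = -98.96 MPa.

-99.0 MPa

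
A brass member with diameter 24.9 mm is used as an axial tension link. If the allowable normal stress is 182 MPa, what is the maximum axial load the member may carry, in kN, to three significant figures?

88.6 kN

A = 487 mm².
P_max = σ_allow · A = 182 · 487 = 88630 N = 88.63 kN.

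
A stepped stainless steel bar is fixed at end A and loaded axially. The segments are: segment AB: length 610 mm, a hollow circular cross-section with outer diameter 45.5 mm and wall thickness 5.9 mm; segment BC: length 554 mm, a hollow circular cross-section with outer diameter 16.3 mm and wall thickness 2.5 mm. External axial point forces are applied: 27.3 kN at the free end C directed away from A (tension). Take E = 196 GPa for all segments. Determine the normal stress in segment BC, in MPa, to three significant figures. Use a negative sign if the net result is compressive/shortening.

252 MPa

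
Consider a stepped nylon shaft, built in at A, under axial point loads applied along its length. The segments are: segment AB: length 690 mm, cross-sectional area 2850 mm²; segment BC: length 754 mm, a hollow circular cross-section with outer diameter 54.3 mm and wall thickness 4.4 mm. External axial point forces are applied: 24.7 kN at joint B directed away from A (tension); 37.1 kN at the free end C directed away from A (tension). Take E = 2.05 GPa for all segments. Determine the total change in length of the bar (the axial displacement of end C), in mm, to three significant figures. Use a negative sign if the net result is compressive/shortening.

Internal axial forces (sectioning from the free end, tension +): N_BC = 37.1 kN, N_AB = 61.8 kN.
A_BC = 689.8 mm².
δ_AB = 61800·690/(2850·2050) = 7.299 mm
δ_BC = 37100·754/(689.8·2050) = 19.78 mm
δ = Σδ_i = 27.08 mm.

27.1 mm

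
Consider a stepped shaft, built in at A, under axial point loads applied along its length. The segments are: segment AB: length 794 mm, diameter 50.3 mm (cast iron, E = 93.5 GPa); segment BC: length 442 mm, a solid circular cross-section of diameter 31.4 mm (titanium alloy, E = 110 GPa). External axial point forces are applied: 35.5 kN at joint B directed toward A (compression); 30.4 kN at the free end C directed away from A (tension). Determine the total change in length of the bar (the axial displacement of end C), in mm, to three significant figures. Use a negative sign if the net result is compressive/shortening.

0.136 mm

Internal axial forces (sectioning from the free end, tension +): N_BC = 30.4 kN, N_AB = -5.1 kN.
A_AB = 1987 mm².
A_BC = 774.4 mm².
δ_AB = -5100·794/(1987·93500) = -0.02179 mm
δ_BC = 30400·442/(774.4·110000) = 0.1577 mm
δ = Σδ_i = 0.1359 mm.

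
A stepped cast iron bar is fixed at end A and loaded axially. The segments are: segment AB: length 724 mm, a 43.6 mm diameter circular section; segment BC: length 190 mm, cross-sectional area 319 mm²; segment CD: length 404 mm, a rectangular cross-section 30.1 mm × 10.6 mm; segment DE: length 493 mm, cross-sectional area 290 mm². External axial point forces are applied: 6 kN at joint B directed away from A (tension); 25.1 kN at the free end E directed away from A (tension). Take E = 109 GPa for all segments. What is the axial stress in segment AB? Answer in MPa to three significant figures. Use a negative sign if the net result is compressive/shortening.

Internal axial forces (sectioning from the free end, tension +): N_DE = 25.1 kN, N_CD = 25.1 kN, N_BC = 25.1 kN, N_AB = 31.1 kN.
A_AB = 1493 mm².
σ_AB = N_AB/A_AB = 31100/1493 = 20.83 MPa.

20.8 MPa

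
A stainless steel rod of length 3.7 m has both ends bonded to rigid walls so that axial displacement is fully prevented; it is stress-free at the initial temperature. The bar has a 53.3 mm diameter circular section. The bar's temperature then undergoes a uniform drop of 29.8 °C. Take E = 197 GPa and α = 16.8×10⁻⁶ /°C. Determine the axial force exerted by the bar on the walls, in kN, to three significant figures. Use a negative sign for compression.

Free thermal expansion αLΔT = 16.8e-6 · 3700 · -29.8 = -1.852 mm.
The walls impose strain ε = −(-1.852)/3700 = 5.0064e-04; σ = Eε = 197000 · 5.0064e-04 = 98.63 MPa.
Wall reaction R = σ·A = 98.63·2231 = 220100 N = 220.1 kN.

220 kN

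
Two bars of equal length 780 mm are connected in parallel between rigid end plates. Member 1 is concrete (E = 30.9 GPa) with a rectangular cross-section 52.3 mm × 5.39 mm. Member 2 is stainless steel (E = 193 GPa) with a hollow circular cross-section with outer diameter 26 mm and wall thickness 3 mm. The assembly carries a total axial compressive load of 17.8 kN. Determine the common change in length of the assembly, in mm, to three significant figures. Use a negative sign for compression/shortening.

A_1 = 281.9 mm².
A_2 = 216.8 mm².
Equal strain + equilibrium ⇒ each member carries load in proportion to AE: A₁E₁ = 8711000 N, A₂E₂ = 41840000 N, ΣAE = 50550000 N.
δ = PL/ΣAE = -17800·780/50550000 = -0.2747 mm.

-0.275 mm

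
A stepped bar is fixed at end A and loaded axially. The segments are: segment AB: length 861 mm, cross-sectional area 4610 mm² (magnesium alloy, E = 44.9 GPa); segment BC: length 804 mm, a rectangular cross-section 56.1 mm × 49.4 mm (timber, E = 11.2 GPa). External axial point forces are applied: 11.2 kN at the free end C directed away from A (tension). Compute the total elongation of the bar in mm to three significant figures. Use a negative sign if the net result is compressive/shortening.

0.337 mm

Internal axial forces (sectioning from the free end, tension +): N_BC = 11.2 kN, N_AB = 11.2 kN.
A_BC = 2771 mm².
δ_AB = 11200·861/(4610·44900) = 0.04659 mm
δ_BC = 11200·804/(2771·11200) = 0.2901 mm
δ = Σδ_i = 0.3367 mm.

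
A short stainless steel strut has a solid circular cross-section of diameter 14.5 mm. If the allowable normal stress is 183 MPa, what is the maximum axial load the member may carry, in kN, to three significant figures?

30.2 kN

A = 165.1 mm².
P_max = σ_allow · A = 183 · 165.1 = 30220 N = 30.22 kN.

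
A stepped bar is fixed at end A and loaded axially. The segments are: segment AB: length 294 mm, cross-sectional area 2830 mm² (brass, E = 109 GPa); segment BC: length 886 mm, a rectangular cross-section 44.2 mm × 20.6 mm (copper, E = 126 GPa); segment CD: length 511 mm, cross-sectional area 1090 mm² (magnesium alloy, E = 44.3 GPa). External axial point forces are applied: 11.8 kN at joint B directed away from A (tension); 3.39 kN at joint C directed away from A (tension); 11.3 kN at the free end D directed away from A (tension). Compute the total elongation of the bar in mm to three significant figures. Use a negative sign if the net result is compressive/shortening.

Internal axial forces (sectioning from the free end, tension +): N_CD = 11.3 kN, N_BC = 14.69 kN, N_AB = 26.49 kN.
A_BC = 910.5 mm².
δ_AB = 26490·294/(2830·109000) = 0.02525 mm
δ_BC = 14690·886/(910.5·126000) = 0.1134 mm
δ_CD = 11300·511/(1090·44300) = 0.1196 mm
δ = Σδ_i = 0.2583 mm.

0.258 mm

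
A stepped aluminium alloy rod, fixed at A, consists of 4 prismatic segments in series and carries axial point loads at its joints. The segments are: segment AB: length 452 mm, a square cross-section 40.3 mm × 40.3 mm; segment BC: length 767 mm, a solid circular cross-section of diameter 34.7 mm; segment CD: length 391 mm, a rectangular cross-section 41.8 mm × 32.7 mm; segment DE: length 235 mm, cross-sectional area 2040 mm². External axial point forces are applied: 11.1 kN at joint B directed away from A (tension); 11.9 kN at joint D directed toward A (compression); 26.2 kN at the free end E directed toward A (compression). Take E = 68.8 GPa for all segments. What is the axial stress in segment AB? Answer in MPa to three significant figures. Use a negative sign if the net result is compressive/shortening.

-16.6 MPa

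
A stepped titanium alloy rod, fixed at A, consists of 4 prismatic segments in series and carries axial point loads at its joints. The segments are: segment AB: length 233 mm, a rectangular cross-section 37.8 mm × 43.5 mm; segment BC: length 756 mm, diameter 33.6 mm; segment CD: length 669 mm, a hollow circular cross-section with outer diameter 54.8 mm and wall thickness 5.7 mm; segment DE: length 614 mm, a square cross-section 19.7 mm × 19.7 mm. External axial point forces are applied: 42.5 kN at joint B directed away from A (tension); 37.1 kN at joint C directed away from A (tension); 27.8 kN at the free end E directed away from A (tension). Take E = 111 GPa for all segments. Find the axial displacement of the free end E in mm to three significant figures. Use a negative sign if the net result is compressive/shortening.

Internal axial forces (sectioning from the free end, tension +): N_DE = 27.8 kN, N_CD = 27.8 kN, N_BC = 64.9 kN, N_AB = 107.4 kN.
A_AB = 1644 mm².
A_BC = 886.7 mm².
A_CD = 879.2 mm².
A_DE = 388.1 mm².
δ_AB = 107400·233/(1644·111000) = 0.1371 mm
δ_BC = 64900·756/(886.7·111000) = 0.4985 mm
δ_CD = 27800·669/(879.2·111000) = 0.1906 mm
δ_DE = 27800·614/(388.1·111000) = 0.3962 mm
δ = Σδ_i = 1.222 mm.

1.22 mm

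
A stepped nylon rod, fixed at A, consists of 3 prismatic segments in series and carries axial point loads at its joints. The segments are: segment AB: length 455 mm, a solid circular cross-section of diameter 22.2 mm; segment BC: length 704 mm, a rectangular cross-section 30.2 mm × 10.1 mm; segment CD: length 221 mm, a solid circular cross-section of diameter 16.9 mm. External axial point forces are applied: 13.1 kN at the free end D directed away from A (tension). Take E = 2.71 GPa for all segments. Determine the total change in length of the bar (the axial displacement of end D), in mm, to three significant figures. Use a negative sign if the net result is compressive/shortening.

Internal axial forces (sectioning from the free end, tension +): N_CD = 13.1 kN, N_BC = 13.1 kN, N_AB = 13.1 kN.
A_AB = 387.1 mm².
A_BC = 305 mm².
A_CD = 224.3 mm².
δ_AB = 13100·455/(387.1·2710) = 5.682 mm
δ_BC = 13100·704/(305·2710) = 11.16 mm
δ_CD = 13100·221/(224.3·2710) = 4.762 mm
δ = Σδ_i = 21.6 mm.

21.6 mm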